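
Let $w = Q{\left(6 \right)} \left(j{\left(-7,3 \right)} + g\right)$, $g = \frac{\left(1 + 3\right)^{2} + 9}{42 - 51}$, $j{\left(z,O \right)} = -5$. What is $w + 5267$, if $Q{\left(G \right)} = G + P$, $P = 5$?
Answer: $\frac{46633}{9} \approx 5181.4$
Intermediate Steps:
$g = - \frac{25}{9}$ ($g = \frac{4^{2} + 9}{-9} = \left(16 + 9\right) \left(- \frac{1}{9}\right) = 25 \left(- \frac{1}{9}\right) = - \frac{25}{9} \approx -2.7778$)
$Q{\left(G \right)} = 5 + G$ ($Q{\left(G \right)} = G + 5 = 5 + G$)
$w = - \frac{770}{9}$ ($w = \left(5 + 6\right) \left(-5 - \frac{25}{9}\right) = 11 \left(- \frac{70}{9}\right) = - \frac{770}{9} \approx -85.556$)
$w + 5267 = - \frac{770}{9} + 5267 = \frac{46633}{9}$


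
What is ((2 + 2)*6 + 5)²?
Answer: 841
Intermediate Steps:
((2 + 2)*6 + 5)² = (4*6 + 5)² = (24 + 5)² = 29² = 841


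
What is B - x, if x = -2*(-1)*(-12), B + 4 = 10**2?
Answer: 120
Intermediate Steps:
B = 96 (B = -4 + 10**2 = -4 + 100 = 96)
x = -24 (x = 2*(-12) = -24)
B - x = 96 - 1*(-24) = 96 + 24 = 120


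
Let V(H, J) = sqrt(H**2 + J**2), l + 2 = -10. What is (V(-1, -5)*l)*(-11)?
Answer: 132*sqrt(26) ≈ 673.07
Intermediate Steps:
l = -12 (l = -2 - 10 = -12)
(V(-1, -5)*l)*(-11) = (sqrt((-1)**2 + (-5)**2)*(-12))*(-11) = (sqrt(1 + 25)*(-12))*(-11) = (sqrt(26)*(-12))*(-11) = -12*sqrt(26)*(-11) = 132*sqrt(26)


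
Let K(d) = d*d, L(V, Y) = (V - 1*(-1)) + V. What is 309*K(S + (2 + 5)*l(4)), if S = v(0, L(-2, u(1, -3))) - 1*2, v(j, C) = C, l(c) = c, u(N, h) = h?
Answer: 163461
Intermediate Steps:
L(V, Y) = 1 + 2*V (L(V, Y) = (V + 1) + V = (1 + V) + V = 1 + 2*V)
S = -5 (S = (1 + 2*(-2)) - 1*2 = (1 - 4) - 2 = -3 - 2 = -5)
K(d) = d**2
309*K(S + (2 + 5)*l(4)) = 309*(-5 + (2 + 5)*4)**2 = 309*(-5 + 7*4)**2 = 309*(-5 + 28)**2 = 309*23**2 = 309*529 = 163461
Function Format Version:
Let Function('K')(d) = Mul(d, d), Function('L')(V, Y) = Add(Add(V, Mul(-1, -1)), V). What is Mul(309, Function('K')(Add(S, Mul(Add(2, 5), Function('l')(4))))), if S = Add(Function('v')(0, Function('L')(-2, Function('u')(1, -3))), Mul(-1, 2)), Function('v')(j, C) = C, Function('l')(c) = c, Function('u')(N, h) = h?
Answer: 163461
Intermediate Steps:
Function('L')(V, Y) = Add(1, Mul(2, V)) (Function('L')(V, Y) = Add(Add(V, 1), V) = Add(Add(1, V), V) = Add(1, Mul(2, V)))
S = -5 (S = Add(Add(1, Mul(2, -2)), Mul(-1, 2)) = Add(Add(1, -4), -2) = Add(-3, -2) = -5)
Function('K')(d) = Pow(d, 2)
Mul(309, Function('K')(Add(S, Mul(Add(2, 5), Function('l')(4))))) = Mul(309, Pow(Add(-5, Mul(Add(2, 5), 4)), 2)) = Mul(309, Pow(Add(-5, Mul(7, 4)), 2)) = Mul(309, Pow(Add(-5, 28), 2)) = Mul(309, Pow(23, 2)) = Mul(309, 529) = 163461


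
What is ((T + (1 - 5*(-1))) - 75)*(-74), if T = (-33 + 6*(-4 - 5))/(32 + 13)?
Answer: 78736/15 ≈ 5249.1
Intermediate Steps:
T = -29/15 (T = (-33 + 6*(-9))/45 = (-33 - 54)*(1/45) = -87*1/45 = -29/15 ≈ -1.9333)
((T + (1 - 5*(-1))) - 75)*(-74) = ((-29/15 + (1 - 5*(-1))) - 75)*(-74) = ((-29/15 + (1 + 5)) - 75)*(-74) = ((-29/15 + 6) - 75)*(-74) = (61/15 - 75)*(-74) = -1064/15*(-74) = 78736/15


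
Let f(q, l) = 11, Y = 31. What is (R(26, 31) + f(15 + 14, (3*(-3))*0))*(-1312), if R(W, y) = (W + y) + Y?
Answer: -129888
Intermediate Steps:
R(W, y) = 31 + W + y (R(W, y) = (W + y) + 31 = 31 + W + y)
(R(26, 31) + f(15 + 14, (3*(-3))*0))*(-1312) = ((31 + 26 + 31) + 11)*(-1312) = (88 + 11)*(-1312) = 99*(-1312) = -129888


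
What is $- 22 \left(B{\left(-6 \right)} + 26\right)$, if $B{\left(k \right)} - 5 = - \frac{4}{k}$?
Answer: $- \frac{2090}{3} \approx -696.67$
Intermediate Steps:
$B{\left(k \right)} = 5 - \frac{4}{k}$
$- 22 \left(B{\left(-6 \right)} + 26\right) = - 22 \left(\left(5 - \frac{4}{-6}\right) + 26\right) = - 22 \left(\left(5 - - \frac{2}{3}\right) + 26\right) = - 22 \left(\left(5 + \frac{2}{3}\right) + 26\right) = - 22 \left(\frac{17}{3} + 26\right) = \left(-22\right) \frac{95}{3} = - \frac{2090}{3}$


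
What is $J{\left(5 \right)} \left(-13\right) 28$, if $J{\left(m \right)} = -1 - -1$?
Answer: $0$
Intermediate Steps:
$J{\left(m \right)} = 0$ ($J{\left(m \right)} = -1 + 1 = 0$)
$J{\left(5 \right)} \left(-13\right) 28 = 0 \left(-13\right) 28 = 0 \cdot 28 = 0$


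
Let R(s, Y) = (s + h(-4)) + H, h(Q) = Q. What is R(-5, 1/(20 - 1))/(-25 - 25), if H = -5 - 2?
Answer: 8/25 ≈ 0.32000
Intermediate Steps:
H = -7
R(s, Y) = -11 + s (R(s, Y) = (s - 4) - 7 = (-4 + s) - 7 = -11 + s)
R(-5, 1/(20 - 1))/(-25 - 25) = (-11 - 5)/(-25 - 25) = -16/(-50) = -16*(-1/50) = 8/25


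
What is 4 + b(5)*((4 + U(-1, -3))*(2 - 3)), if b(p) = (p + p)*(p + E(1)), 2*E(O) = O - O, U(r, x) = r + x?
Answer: 4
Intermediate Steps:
E(O) = 0 (E(O) = (O - O)/2 = (½)*0 = 0)
b(p) = 2*p² (b(p) = (p + p)*(p + 0) = (2*p)*p = 2*p²)
4 + b(5)*((4 + U(-1, -3))*(2 - 3)) = 4 + (2*5²)*((4 + (-1 - 3))*(2 - 3)) = 4 + (2*25)*((4 - 4)*(-1)) = 4 + 50*(0*(-1)) = 4 + 50*0 = 4 + 0 = 4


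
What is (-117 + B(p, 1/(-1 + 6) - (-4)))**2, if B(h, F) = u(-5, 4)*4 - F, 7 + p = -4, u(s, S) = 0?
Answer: 367236/25 ≈ 14689.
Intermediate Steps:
p = -11 (p = -7 - 4 = -11)
B(h, F) = -F (B(h, F) = 0*4 - F = 0 - F = -F)
(-117 + B(p, 1/(-1 + 6) - (-4)))**2 = (-117 - (1/(-1 + 6) - (-4)))**2 = (-117 - (1/5 - 1*(-4)))**2 = (-117 - (1/5 + 4))**2 = (-117 - 1*21/5)**2 = (-117 - 21/5)**2 = (-606/5)**2 = 367236/25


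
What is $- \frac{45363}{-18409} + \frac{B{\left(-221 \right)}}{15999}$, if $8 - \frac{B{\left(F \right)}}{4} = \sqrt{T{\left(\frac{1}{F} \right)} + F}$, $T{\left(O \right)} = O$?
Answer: $\frac{726351725}{294525591} - \frac{4 i \sqrt{10794082}}{3535779} \approx 2.4662 - 0.0037168 i$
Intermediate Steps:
$B{\left(F \right)} = 32 - 4 \sqrt{F + \frac{1}{F}}$ ($B{\left(F \right)} = 32 - 4 \sqrt{\frac{1}{F} + F} = 32 - 4 \sqrt{F + \frac{1}{F}}$)
$- \frac{45363}{-18409} + \frac{B{\left(-221 \right)}}{15999} = - \frac{45363}{-18409} + \frac{32 - 4 \sqrt{-221 + \frac{1}{-221}}}{15999} = \left(-45363\right) \left(- \frac{1}{18409}\right) + \left(32 - 4 \sqrt{-221 - \frac{1}{221}}\right) \frac{1}{15999} = \frac{45363}{18409} + \left(32 - 4 \sqrt{- \frac{48842}{221}}\right) \frac{1}{15999} = \frac{45363}{18409} + \left(32 - 4 \frac{i \sqrt{10794082}}{221}\right) \frac{1}{15999} = \frac{45363}{18409} + \left(32 - \frac{4 i \sqrt{10794082}}{221}\right) \frac{1}{15999} = \frac{45363}{18409} + \left(\frac{32}{15999} - \frac{4 i \sqrt{10794082}}{3535779}\right) = \frac{726351725}{294525591} - \frac{4 i \sqrt{10794082}}{3535779}$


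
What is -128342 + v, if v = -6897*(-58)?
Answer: 271684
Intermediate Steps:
v = 400026
-128342 + v = -128342 + 400026 = 271684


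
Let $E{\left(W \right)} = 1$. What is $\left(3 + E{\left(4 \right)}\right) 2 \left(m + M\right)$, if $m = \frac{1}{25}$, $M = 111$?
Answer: $\frac{22208}{25} \approx 888.32$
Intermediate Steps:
$m = \frac{1}{25} \approx 0.04$
$\left(3 + E{\left(4 \right)}\right) 2 \left(m + M\right) = \left(3 + 1\right) 2 \left(\frac{1}{25} + 111\right) = 4 \cdot 2 \cdot \frac{2776}{25} = 8 \cdot \frac{2776}{25} = \frac{22208}{25}$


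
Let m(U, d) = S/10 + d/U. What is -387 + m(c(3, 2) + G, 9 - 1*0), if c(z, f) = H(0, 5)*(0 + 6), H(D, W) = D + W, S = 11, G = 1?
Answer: -119539/310 ≈ -385.61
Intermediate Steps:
c(z, f) = 30 (c(z, f) = (0 + 5)*(0 + 6) = 5*6 = 30)
m(U, d) = 11/10 + d/U
-387 + m(c(3, 2) + G, 9 - 1*0) = -387 + (11/10 + (9 - 1*0)/(30 + 1)) = -387 + (11/10 + (9 + 0)/31) = -387 + (11/10 + 9*(1/31)) = -387 + (11/10 + 9/31) = -387 + 431/310 = -119539/310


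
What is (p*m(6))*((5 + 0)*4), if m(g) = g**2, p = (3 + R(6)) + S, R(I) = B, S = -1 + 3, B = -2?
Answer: 2160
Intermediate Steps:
S = 2
R(I) = -2
p = 3 (p = (3 - 2) + 2 = 1 + 2 = 3)
(p*m(6))*((5 + 0)*4) = (3*6**2)*((5 + 0)*4) = (3*36)*(5*4) = 108*20 = 2160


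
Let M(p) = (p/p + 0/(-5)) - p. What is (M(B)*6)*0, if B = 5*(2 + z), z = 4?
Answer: 0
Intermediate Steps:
B = 30 (B = 5*(2 + 4) = 5*6 = 30)
M(p) = 1 - p (M(p) = (1 + 0*(-1/5)) - p = (1 + 0) - p = 1 - p)
(M(B)*6)*0 = ((1 - 1*30)*6)*0 = ((1 - 30)*6)*0 = -29*6*0 = -174*0 = 0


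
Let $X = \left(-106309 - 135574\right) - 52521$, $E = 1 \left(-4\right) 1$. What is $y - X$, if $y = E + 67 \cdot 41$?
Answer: $297147$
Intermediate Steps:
$E = -4$ ($E = \left(-4\right) 1 = -4$)
$y = 2743$ ($y = -4 + 67 \cdot 41 = -4 + 2747 = 2743$)
$X = -294404$ ($X = -241883 - 52521 = -294404$)
$y - X = 2743 - -294404 = 2743 + 294404 = 297147$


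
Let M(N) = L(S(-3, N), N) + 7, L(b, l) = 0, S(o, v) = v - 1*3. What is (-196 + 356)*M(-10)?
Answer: 1120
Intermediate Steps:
S(o, v) = -3 + v (S(o, v) = v - 3 = -3 + v)
M(N) = 7 (M(N) = 0 + 7 = 7)
(-196 + 356)*M(-10) = (-196 + 356)*7 = 160*7 = 1120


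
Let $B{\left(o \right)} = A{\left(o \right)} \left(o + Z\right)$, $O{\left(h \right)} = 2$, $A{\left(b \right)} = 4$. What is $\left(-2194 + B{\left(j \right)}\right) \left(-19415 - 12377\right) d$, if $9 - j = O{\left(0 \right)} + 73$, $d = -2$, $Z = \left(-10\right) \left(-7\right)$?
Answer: $-138485952$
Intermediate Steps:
$Z = 70$
$j = -66$ ($j = 9 - \left(2 + 73\right) = 9 - 75 = -66$)
$B{\left(o \right)} = 280 + 4 o$ ($B{\left(o \right)} = 4 \left(o + 70\right) = 4 \left(70 + o\right) = 280 + 4 o$)
$\left(-2194 + B{\left(j \right)}\right) \left(-19415 - 12377\right) d = \left(-2194 + \left(280 + 4 \left(-66\right)\right)\right) \left(-19415 - 12377\right) \left(-2\right) = \left(-2194 + \left(280 - 264\right)\right) \left(-31792\right) \left(-2\right) = \left(-2194 + 16\right) \left(-31792\right) \left(-2\right) = \left(-2178\right) \left(-31792\right) \left(-2\right) = 69242976 \left(-2\right) = -138485952$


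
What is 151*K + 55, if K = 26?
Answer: 3981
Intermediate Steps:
151*K + 55 = 151*26 + 55 = 3926 + 55 = 3981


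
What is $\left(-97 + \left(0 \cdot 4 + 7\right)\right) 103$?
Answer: $-9270$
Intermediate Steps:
$\left(-97 + \left(0 \cdot 4 + 7\right)\right) 103 = \left(-97 + \left(0 + 7\right)\right) 103 = \left(-97 + 7\right) 103 = \left(-90\right) 103 = -9270$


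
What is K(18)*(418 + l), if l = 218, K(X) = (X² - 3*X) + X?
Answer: 183168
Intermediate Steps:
K(X) = X² - 2*X
K(18)*(418 + l) = (18*(-2 + 18))*(418 + 218) = (18*16)*636 = 288*636 = 183168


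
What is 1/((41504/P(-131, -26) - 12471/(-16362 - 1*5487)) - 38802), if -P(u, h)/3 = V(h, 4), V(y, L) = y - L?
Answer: -327735/12565449589 ≈ -2.6082e-5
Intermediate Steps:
P(u, h) = 12 - 3*h (P(u, h) = -3*(h - 1*4) = -3*(h - 4) = -3*(-4 + h) = 12 - 3*h)
1/((41504/P(-131, -26) - 12471/(-16362 - 1*5487)) - 38802) = 1/((41504/(12 - 3*(-26)) - 12471/(-16362 - 1*5487)) - 38802) = 1/((41504/(12 + 78) - 12471/(-16362 - 5487)) - 38802) = 1/((41504/90 - 12471/(-21849)) - 38802) = 1/((41504*(1/90) - 12471*(-1/21849)) - 38802) = 1/((20752/45 + 4157/7283) - 38802) = 1/(151323881/327735 - 38802) = 1/(-12565449589/327735) = -327735/12565449589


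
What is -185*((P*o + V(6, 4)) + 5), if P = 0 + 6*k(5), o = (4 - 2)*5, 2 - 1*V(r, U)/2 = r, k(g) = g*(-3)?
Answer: 167055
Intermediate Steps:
k(g) = -3*g
V(r, U) = 4 - 2*r
o = 10 (o = 2*5 = 10)
P = -90 (P = 0 + 6*(-3*5) = 0 + 6*(-15) = 0 - 90 = -90)
-185*((P*o + V(6, 4)) + 5) = -185*((-90*10 + (4 - 2*6)) + 5) = -185*((-900 + (4 - 12)) + 5) = -185*((-900 - 8) + 5) = -185*(-908 + 5) = -185*(-903) = 167055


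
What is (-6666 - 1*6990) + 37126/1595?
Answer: -21744194/1595 ≈ -13633.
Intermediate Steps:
(-6666 - 1*6990) + 37126/1595 = (-6666 - 6990) + 37126*(1/1595) = -13656 + 37126/1595 = -21744194/1595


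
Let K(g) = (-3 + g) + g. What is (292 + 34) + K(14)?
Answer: 351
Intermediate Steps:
K(g) = -3 + 2*g
(292 + 34) + K(14) = (292 + 34) + (-3 + 2*14) = 326 + (-3 + 28) = 326 + 25 = 351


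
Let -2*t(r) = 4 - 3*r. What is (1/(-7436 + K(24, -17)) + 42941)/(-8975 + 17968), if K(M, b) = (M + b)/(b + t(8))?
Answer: 319352216/66880941 ≈ 4.7749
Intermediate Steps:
t(r) = -2 + 3*r/2 (t(r) = -(4 - 3*r)/2 = -2 + 3*r/2)
K(M, b) = (M + b)/(10 + b) (K(M, b) = (M + b)/(b + (-2 + (3/2)*8)) = (M + b)/(b + (-2 + 12)) = (M + b)/(b + 10) = (M + b)/(10 + b))
(1/(-7436 + K(24, -17)) + 42941)/(-8975 + 17968) = (1/(-7436 + (24 - 17)/(10 - 17)) + 42941)/(-8975 + 17968) = (1/(-7436 + 7/(-7)) + 42941)/8993 = (1/(-7436 - ⅐*7) + 42941)*(1/8993) = (1/(-7436 - 1) + 42941)*(1/8993) = (1/(-7437) + 42941)*(1/8993) = (-1/7437 + 42941)*(1/8993) = (319352216/7437)*(1/8993) = 319352216/66880941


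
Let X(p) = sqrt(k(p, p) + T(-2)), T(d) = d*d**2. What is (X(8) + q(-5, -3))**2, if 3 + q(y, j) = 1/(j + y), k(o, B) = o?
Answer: 625/64 ≈ 9.7656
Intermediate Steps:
T(d) = d**3
X(p) = sqrt(-8 + p) (X(p) = sqrt(p + (-2)**3) = sqrt(p - 8) = sqrt(-8 + p))
q(y, j) = -3 + 1/(j + y)
(X(8) + q(-5, -3))**2 = (sqrt(-8 + 8) + (1 - 3*(-3) - 3*(-5))/(-3 - 5))**2 = (sqrt(0) + (1 + 9 + 15)/(-8))**2 = (0 - 1/8*25)**2 = (0 - 25/8)**2 = (-25/8)**2 = 625/64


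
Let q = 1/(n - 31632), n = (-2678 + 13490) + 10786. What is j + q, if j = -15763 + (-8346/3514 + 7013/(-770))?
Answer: -7647750047393/484817795 ≈ -15774.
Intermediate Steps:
n = 21598 (n = 10812 + 10786 = 21598)
q = -1/10034 (q = 1/(21598 - 31632) = 1/(-10034) = -1/10034 ≈ -9.9661e-5)
j = -3048734303/193270 (j = -15763 + (-8346*1/3514 + 7013*(-1/770)) = -15763 + (-4173/1757 - 7013/770) = -15763 - 2219293/193270 = -3048734303/193270 ≈ -15774.)
j + q = -3048734303/193270 - 1/10034 = -7647750047393/484817795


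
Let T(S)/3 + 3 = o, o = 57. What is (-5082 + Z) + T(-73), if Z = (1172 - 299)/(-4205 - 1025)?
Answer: -25732473/5230 ≈ -4920.2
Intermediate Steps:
Z = -873/5230 (Z = 873/(-5230) = 873*(-1/5230) = -873/5230 ≈ -0.16692)
T(S) = 162 (T(S) = -9 + 3*57 = -9 + 171 = 162)
(-5082 + Z) + T(-73) = (-5082 - 873/5230) + 162 = -26579733/5230 + 162 = -25732473/5230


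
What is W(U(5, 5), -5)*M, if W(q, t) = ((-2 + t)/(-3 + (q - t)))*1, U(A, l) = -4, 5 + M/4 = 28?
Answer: 322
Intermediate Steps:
M = 92 (M = -20 + 4*28 = -20 + 112 = 92)
W(q, t) = (-2 + t)/(-3 + q - t) (W(q, t) = ((-2 + t)/(-3 + q - t))*1 = (-2 + t)/(-3 + q - t))
W(U(5, 5), -5)*M = ((2 - 1*(-5))/(3 - 5 - 1*(-4)))*92 = ((2 + 5)/(3 - 5 + 4))*92 = (7/2)*92 = 322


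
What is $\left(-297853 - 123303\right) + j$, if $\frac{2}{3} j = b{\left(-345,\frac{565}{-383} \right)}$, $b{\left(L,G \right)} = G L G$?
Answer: $- \frac{123888302843}{293378} \approx -4.2228 \cdot 10^{5}$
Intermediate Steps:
$b{\left(L,G \right)} = L G^{2}$
$j = - \frac{330397875}{293378}$ ($j = \frac{3 \left(- 345 \left(\frac{565}{-383}\right)^{2}\right)}{2} = \frac{3 \left(- 345 \left(565 \left(- \frac{1}{383}\right)\right)^{2}\right)}{2} = \frac{3 \left(- 345 \left(- \frac{565}{383}\right)^{2}\right)}{2} = \frac{3 \left(\left(-345\right) \frac{319225}{146689}\right)}{2} = \frac{3}{2} \left(- \frac{110132625}{146689}\right) = - \frac{330397875}{293378} \approx -1126.2$)
$\left(-297853 - 123303\right) + j = \left(-297853 - 123303\right) - \frac{330397875}{293378} = -421156 - \frac{330397875}{293378} = - \frac{123888302843}{293378}$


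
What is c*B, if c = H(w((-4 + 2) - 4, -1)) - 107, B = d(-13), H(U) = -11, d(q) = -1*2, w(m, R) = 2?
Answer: 236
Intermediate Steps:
d(q) = -2
B = -2
c = -118 (c = -11 - 107 = -118)
c*B = -118*(-2) = 236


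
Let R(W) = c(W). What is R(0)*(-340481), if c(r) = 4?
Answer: -1361924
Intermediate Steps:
R(W) = 4
R(0)*(-340481) = 4*(-340481) = -1361924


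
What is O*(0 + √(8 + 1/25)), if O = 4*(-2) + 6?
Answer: -2*√201/5 ≈ -5.6710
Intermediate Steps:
O = -2 (O = -8 + 6 = -2)
O*(0 + √(8 + 1/25)) = -2*(0 + √(8 + 1/25)) = -2*(0 + √(201/25)) = -2*(0 + √201/5) = -2*√201/5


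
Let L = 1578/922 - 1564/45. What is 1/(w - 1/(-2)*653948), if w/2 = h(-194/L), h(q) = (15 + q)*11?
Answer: 7067/2313970148 ≈ 3.0541e-6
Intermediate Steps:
L = -685499/20745 (L = 1578*(1/922) - 1564*1/45 = 789/461 - 1564/45 = -685499/20745 ≈ -33.044)
h(q) = 165 + 11*q
w = 3244890/7067 (w = 2*(165 + 11*(-194/(-685499/20745))) = 2*(165 + 11*(-194*(-20745/685499))) = 2*(165 + 11*(41490/7067)) = 2*(165 + 456390/7067) = 2*(1622445/7067) = 3244890/7067 ≈ 459.16)
1/(w - 1/(-2)*653948) = 1/(3244890/7067 - 1/(-2)*653948) = 1/(3244890/7067 - 1*(-1/2)*653948) = 1/(3244890/7067 + (1/2)*653948) = 1/(3244890/7067 + 326974) = 1/(2313970148/7067) = 7067/2313970148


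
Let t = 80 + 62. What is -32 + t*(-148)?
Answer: -21048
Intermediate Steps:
t = 142
-32 + t*(-148) = -32 + 142*(-148) = -32 - 21016 = -21048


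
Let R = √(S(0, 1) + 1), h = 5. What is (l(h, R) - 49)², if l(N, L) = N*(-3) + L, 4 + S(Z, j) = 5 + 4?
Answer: (64 - √6)² ≈ 3788.5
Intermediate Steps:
S(Z, j) = 5 (S(Z, j) = -4 + (5 + 4) = -4 + 9 = 5)
R = √6 (R = √(5 + 1) = √6 ≈ 2.4495)
l(N, L) = L - 3*N (l(N, L) = -3*N + L = L - 3*N)
(l(h, R) - 49)² = ((√6 - 3*5) - 49)² = ((√6 - 15) - 49)² = ((-15 + √6) - 49)² = (-64 + √6)²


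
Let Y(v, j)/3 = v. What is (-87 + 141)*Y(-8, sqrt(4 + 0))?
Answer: -1296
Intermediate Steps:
Y(v, j) = 3*v
(-87 + 141)*Y(-8, sqrt(4 + 0)) = (-87 + 141)*(3*(-8)) = 54*(-24) = -1296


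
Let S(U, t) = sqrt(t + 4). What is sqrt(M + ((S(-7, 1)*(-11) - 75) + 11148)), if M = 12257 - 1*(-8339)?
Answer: sqrt(31669 - 11*sqrt(5)) ≈ 177.89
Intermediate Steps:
S(U, t) = sqrt(4 + t)
M = 20596 (M = 12257 + 8339 = 20596)
sqrt(M + ((S(-7, 1)*(-11) - 75) + 11148)) = sqrt(20596 + ((sqrt(4 + 1)*(-11) - 75) + 11148)) = sqrt(20596 + ((sqrt(5)*(-11) - 75) + 11148)) = sqrt(20596 + ((-11*sqrt(5) - 75) + 11148)) = sqrt(20596 + ((-75 - 11*sqrt(5)) + 11148)) = sqrt(20596 + (11073 - 11*sqrt(5))) = sqrt(31669 - 11*sqrt(5))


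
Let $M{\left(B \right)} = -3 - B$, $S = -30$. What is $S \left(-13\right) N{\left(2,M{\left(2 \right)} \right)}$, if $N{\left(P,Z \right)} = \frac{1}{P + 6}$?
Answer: $\frac{195}{4} \approx 48.75$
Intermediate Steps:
$N{\left(P,Z \right)} = \frac{1}{6 + P}$
$S \left(-13\right) N{\left(2,M{\left(2 \right)} \right)} = \frac{\left(-30\right) \left(-13\right)}{6 + 2} = \frac{390}{8} = 390 \cdot \frac{1}{8} = \frac{195}{4}$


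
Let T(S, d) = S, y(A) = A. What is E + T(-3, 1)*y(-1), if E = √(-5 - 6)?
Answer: 3 + I*√11 ≈ 3.0 + 3.3166*I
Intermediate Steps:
E = I*√11 (E = √(-11) = I*√11 ≈ 3.3166*I)
E + T(-3, 1)*y(-1) = I*√11 - 3*(-1) = I*√11 + 3 = 3 + I*√11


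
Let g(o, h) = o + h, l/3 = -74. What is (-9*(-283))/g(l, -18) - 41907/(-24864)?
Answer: -369937/41440 ≈ -8.9270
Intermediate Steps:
l = -222 (l = 3*(-74) = -222)
g(o, h) = h + o
(-9*(-283))/g(l, -18) - 41907/(-24864) = (-9*(-283))/(-18 - 222) - 41907/(-24864) = 2547/(-240) - 41907*(-1/24864) = 2547*(-1/240) + 13969/8288 = -849/80 + 13969/8288 = -369937/41440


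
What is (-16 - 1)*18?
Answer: -306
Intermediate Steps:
(-16 - 1)*18 = -17*18 = -306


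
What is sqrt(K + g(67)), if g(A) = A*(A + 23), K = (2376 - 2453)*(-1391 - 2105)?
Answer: sqrt(275222) ≈ 524.62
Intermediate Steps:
K = 269192 (K = -77*(-3496) = 269192)
g(A) = A*(23 + A)
sqrt(K + g(67)) = sqrt(269192 + 67*(23 + 67)) = sqrt(269192 + 67*90) = sqrt(269192 + 6030) = sqrt(275222)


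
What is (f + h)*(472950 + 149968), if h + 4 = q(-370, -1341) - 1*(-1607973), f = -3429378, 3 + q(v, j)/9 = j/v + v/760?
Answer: -7976151395325637/7030 ≈ -1.1346e+12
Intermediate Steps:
q(v, j) = -27 + 9*v/760 + 9*j/v (q(v, j) = -27 + 9*(j/v + v/760) = -27 + 9*(v/760 + j/v) = -27 + (9*v/760 + 9*j/v) = -27 + 9*v/760 + 9*j/v)
h = 22608061537/14060 (h = -4 + ((-27 + (9/760)*(-370) + 9*(-1341)/(-370)) - 1*(-1607973)) = -4 + ((-27 - 333/76 + 9*(-1341)*(-1/370)) + 1607973) = -4 + ((-27 - 333/76 + 12069/370) + 1607973) = -4 + (17397/14060 + 1607973) = -4 + 22608117777/14060 = 22608061537/14060 ≈ 1.6080e+6)
(f + h)*(472950 + 149968) = (-3429378 + 22608061537/14060)*(472950 + 149968) = -25608993143/14060*622918 = -7976151395325637/7030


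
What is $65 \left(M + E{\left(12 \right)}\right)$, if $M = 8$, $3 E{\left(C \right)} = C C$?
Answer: $3640$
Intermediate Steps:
$E{\left(C \right)} = \frac{C^{2}}{3}$ ($E{\left(C \right)} = \frac{C C}{3} = \frac{C^{2}}{3}$)
$65 \left(M + E{\left(12 \right)}\right) = 65 \left(8 + \frac{12^{2}}{3}\right) = 65 \left(8 + \frac{1}{3} \cdot 144\right) = 65 \left(8 + 48\right) = 65 \cdot 56 = 3640$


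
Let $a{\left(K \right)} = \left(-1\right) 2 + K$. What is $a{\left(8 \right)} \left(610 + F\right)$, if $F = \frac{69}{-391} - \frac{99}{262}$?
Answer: $\frac{8143413}{2227} \approx 3656.7$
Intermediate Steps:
$F = - \frac{2469}{4454}$ ($F = 69 \left(- \frac{1}{391}\right) - \frac{99}{262} = - \frac{3}{17} - \frac{99}{262} = - \frac{2469}{4454} \approx -0.55433$)
$a{\left(K \right)} = -2 + K$
$a{\left(8 \right)} \left(610 + F\right) = \left(-2 + 8\right) \left(610 - \frac{2469}{4454}\right) = 6 \cdot \frac{2714471}{4454} = \frac{8143413}{2227}$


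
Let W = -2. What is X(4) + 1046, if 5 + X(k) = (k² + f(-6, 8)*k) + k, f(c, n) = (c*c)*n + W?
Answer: 2205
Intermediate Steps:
f(c, n) = -2 + n*c² (f(c, n) = (c*c)*n - 2 = c²*n - 2 = n*c² - 2 = -2 + n*c²)
X(k) = -5 + k² + 287*k (X(k) = -5 + ((k² + (-2 + 8*(-6)²)*k) + k) = -5 + ((k² + (-2 + 8*36)*k) + k) = -5 + ((k² + (-2 + 288)*k) + k) = -5 + ((k² + 286*k) + k) = -5 + (k² + 287*k) = -5 + k² + 287*k)
X(4) + 1046 = (-5 + 4² + 287*4) + 1046 = (-5 + 16 + 1148) + 1046 = 1159 + 1046 = 2205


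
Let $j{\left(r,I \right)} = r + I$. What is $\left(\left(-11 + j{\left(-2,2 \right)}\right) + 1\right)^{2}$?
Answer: $100$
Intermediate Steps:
$j{\left(r,I \right)} = I + r$
$\left(\left(-11 + j{\left(-2,2 \right)}\right) + 1\right)^{2} = \left(\left(-11 + \left(2 - 2\right)\right) + 1\right)^{2} = \left(\left(-11 + 0\right) + 1\right)^{2} = \left(-11 + 1\right)^{2} = \left(-10\right)^{2} = 100$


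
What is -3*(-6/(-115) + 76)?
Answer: -26238/115 ≈ -228.16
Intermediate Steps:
-3*(-6/(-115) + 76) = -3*(-6*(-1/115) + 76) = -3*(6/115 + 76) = -3*8746/115 = -26238/115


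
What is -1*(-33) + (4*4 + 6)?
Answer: 55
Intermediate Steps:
-1*(-33) + (4*4 + 6) = 33 + (16 + 6) = 33 + 22 = 55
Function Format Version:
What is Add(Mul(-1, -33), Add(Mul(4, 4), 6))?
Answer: 55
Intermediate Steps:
Add(Mul(-1, -33), Add(Mul(4, 4), 6)) = Add(33, Add(16, 6)) = Add(33, 22) = 55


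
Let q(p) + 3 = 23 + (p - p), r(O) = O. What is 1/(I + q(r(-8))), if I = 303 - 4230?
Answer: -1/3907 ≈ -0.00025595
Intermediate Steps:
I = -3927
q(p) = 20 (q(p) = -3 + (23 + (p - p)) = -3 + (23 + 0) = -3 + 23 = 20)
1/(I + q(r(-8))) = 1/(-3927 + 20) = 1/(-3907) = -1/3907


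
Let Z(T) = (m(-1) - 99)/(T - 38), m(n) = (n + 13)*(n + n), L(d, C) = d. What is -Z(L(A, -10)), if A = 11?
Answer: -41/9 ≈ -4.5556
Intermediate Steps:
m(n) = 2*n*(13 + n) (m(n) = (13 + n)*(2*n) = 2*n*(13 + n))
Z(T) = -123/(-38 + T) (Z(T) = (2*(-1)*(13 - 1) - 99)/(T - 38) = (2*(-1)*12 - 99)/(-38 + T) = (-24 - 99)/(-38 + T) = -123/(-38 + T))
-Z(L(A, -10)) = -(-123)/(-38 + 11) = -(-123)/(-27) = -(-123)*(-1)/27 = -1*41/9 = -41/9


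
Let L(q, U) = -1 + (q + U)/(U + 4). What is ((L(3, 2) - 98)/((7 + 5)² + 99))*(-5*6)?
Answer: 2945/243 ≈ 12.119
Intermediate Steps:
L(q, U) = -1 + (U + q)/(4 + U)
((L(3, 2) - 98)/((7 + 5)² + 99))*(-5*6) = (((-4 + 3)/(4 + 2) - 98)/((7 + 5)² + 99))*(-5*6) = ((-1/6 - 98)/(12² + 99))*(-30) = (((⅙)*(-1) - 98)/(144 + 99))*(-30) = ((-⅙ - 98)/243)*(-30) = -589/6*1/243*(-30) = -589/1458*(-30) = 2945/243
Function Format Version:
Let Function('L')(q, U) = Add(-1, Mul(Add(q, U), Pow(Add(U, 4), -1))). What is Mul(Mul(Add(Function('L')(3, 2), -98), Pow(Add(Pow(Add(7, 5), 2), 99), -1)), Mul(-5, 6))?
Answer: Rational(2945, 243) ≈ 12.119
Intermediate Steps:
Function('L')(q, U) = Add(-1, Mul(Pow(Add(4, U), -1), Add(U, q))) (Function('L')(q, U) = Add(-1, Mul(Add(U, q), Pow(Add(4, U), -1))) = Add(-1, Mul(Pow(Add(4, U), -1), Add(U, q))))
Mul(Mul(Add(Function('L')(3, 2), -98), Pow(Add(Pow(Add(7, 5), 2), 99), -1)), Mul(-5, 6)) = Mul(Mul(Add(Mul(Pow(Add(4, 2), -1), Add(-4, 3)), -98), Pow(Add(Pow(Add(7, 5), 2), 99), -1)), Mul(-5, 6)) = Mul(Mul(Add(Mul(Pow(6, -1), -1), -98), Pow(Add(Pow(12, 2), 99), -1)), -30) = Mul(Mul(Add(Mul(Rational(1, 6), -1), -98), Pow(Add(144, 99), -1)), -30) = Mul(Mul(Add(Rational(-1, 6), -98), Pow(243, -1)), -30) = Mul(Mul(Rational(-589, 6), Rational(1, 243)), -30) = Mul(Rational(-589, 1458), -30) = Rational(2945, 243)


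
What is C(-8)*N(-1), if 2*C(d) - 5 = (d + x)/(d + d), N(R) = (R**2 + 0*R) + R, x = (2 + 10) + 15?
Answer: 0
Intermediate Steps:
x = 27 (x = 12 + 15 = 27)
N(R) = R + R**2 (N(R) = (R**2 + 0) + R = R**2 + R = R + R**2)
C(d) = 5/2 + (27 + d)/(4*d) (C(d) = 5/2 + ((d + 27)/(d + d))/2 = 5/2 + ((27 + d)/((2*d)))/2 = 5/2 + ((27 + d)*(1/(2*d)))/2 = 5/2 + ((27 + d)/(2*d))/2 = 5/2 + (27 + d)/(4*d))
C(-8)*N(-1) = ((1/4)*(27 + 11*(-8))/(-8))*(-(1 - 1)) = ((1/4)*(-1/8)*(27 - 88))*(-1*0) = ((1/4)*(-1/8)*(-61))*0 = (61/32)*0 = 0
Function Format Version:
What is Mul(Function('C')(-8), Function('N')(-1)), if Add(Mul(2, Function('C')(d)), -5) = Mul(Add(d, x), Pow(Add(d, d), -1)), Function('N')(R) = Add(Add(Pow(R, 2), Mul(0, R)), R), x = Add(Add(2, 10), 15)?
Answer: 0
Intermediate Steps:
x = 27 (x = Add(12, 15) = 27)
Function('N')(R) = Add(R, Pow(R, 2)) (Function('N')(R) = Add(Add(Pow(R, 2), 0), R) = Add(Pow(R, 2), R) = Add(R, Pow(R, 2)))
Function('C')(d) = Add(Rational(5, 2), Mul(Rational(1, 4), Pow(d, -1), Add(27, d))) (Function('C')(d) = Add(Rational(5, 2), Mul(Rational(1, 2), Mul(Add(d, 27), Pow(Add(d, d), -1)))) = Add(Rational(5, 2), Mul(Rational(1, 2), Mul(Add(27, d), Pow(Mul(2, d), -1)))) = Add(Rational(5, 2), Mul(Rational(1, 2), Mul(Add(27, d), Mul(Rational(1, 2), Pow(d, -1))))) = Add(Rational(5, 2), Mul(Rational(1, 2), Mul(Rational(1, 2), Pow(d, -1), Add(27, d)))) = Add(Rational(5, 2), Mul(Rational(1, 4), Pow(d, -1), Add(27, d))))
Mul(Function('C')(-8), Function('N')(-1)) = Mul(Mul(Rational(1, 4), Pow(-8, -1), Add(27, Mul(11, -8))), Mul(-1, Add(1, -1))) = Mul(Mul(Rational(1, 4), Rational(-1, 8), Add(27, -88)), Mul(-1, 0)) = Mul(Mul(Rational(1, 4), Rational(-1, 8), -61), 0) = Mul(Rational(61, 32), 0) = 0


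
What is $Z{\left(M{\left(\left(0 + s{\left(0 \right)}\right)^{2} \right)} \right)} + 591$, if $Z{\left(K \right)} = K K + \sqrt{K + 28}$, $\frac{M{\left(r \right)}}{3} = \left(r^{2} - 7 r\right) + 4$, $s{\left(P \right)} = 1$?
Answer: $627 + \sqrt{22} \approx 631.69$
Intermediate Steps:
$M{\left(r \right)} = 12 - 21 r + 3 r^{2}$ ($M{\left(r \right)} = 3 \left(\left(r^{2} - 7 r\right) + 4\right) = 3 \left(4 + r^{2} - 7 r\right) = 12 - 21 r + 3 r^{2}$)
$Z{\left(K \right)} = K^{2} + \sqrt{28 + K}$
$Z{\left(M{\left(\left(0 + s{\left(0 \right)}\right)^{2} \right)} \right)} + 591 = \left(\left(12 - 21 \left(0 + 1\right)^{2} + 3 \left(\left(0 + 1\right)^{2}\right)^{2}\right)^{2} + \sqrt{28 + \left(12 - 21 \left(0 + 1\right)^{2} + 3 \left(\left(0 + 1\right)^{2}\right)^{2}\right)}\right) + 591 = \left(\left(12 - 21 \cdot 1^{2} + 3 \left(1^{2}\right)^{2}\right)^{2} + \sqrt{28 + \left(12 - 21 \cdot 1^{2} + 3 \left(1^{2}\right)^{2}\right)}\right) + 591 = \left(\left(12 - 21 + 3 \cdot 1^{2}\right)^{2} + \sqrt{28 + \left(12 - 21 + 3 \cdot 1^{2}\right)}\right) + 591 = \left(\left(12 - 21 + 3 \cdot 1\right)^{2} + \sqrt{28 + \left(12 - 21 + 3 \cdot 1\right)}\right) + 591 = \left(\left(12 - 21 + 3\right)^{2} + \sqrt{28 + \left(12 - 21 + 3\right)}\right) + 591 = \left(\left(-6\right)^{2} + \sqrt{28 - 6}\right) + 591 = \left(36 + \sqrt{22}\right) + 591 = 627 + \sqrt{22}$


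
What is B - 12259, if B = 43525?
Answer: 31266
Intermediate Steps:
B - 12259 = 43525 - 12259 = 31266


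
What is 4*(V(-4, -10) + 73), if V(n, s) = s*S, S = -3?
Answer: 412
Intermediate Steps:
V(n, s) = -3*s (V(n, s) = s*(-3) = -3*s)
4*(V(-4, -10) + 73) = 4*(-3*(-10) + 73) = 4*(30 + 73) = 4*103 = 412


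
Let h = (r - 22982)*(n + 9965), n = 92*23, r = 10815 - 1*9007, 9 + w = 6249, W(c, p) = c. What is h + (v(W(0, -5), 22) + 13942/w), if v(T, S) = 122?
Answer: -798105265669/3120 ≈ -2.5580e+8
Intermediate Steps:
w = 6240 (w = -9 + 6249 = 6240)
r = 1808 (r = 10815 - 9007 = 1808)
n = 2116
h = -255803094 (h = (1808 - 22982)*(2116 + 9965) = -21174*12081 = -255803094)
h + (v(W(0, -5), 22) + 13942/w) = -255803094 + (122 + 13942/6240) = -255803094 + (122 + 13942*(1/6240)) = -255803094 + (122 + 6971/3120) = -255803094 + 387611/3120 = -798105265669/3120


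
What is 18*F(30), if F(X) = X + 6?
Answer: 648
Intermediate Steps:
F(X) = 6 + X
18*F(30) = 18*(6 + 30) = 18*36 = 648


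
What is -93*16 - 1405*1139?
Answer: -1601783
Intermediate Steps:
-93*16 - 1405*1139 = -1488 - 1600295 = -1601783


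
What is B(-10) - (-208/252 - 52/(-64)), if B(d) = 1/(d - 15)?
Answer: -683/25200 ≈ -0.027103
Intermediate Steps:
B(d) = 1/(-15 + d)
B(-10) - (-208/252 - 52/(-64)) = 1/(-15 - 10) - (-208/252 - 52/(-64)) = 1/(-25) - (-208*1/252 - 52*(-1/64)) = -1/25 - (-52/63 + 13/16) = -1/25 - 1*(-13/1008) = -1/25 + 13/1008 = -683/25200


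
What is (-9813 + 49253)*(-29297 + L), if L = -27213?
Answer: -2228754400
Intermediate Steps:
(-9813 + 49253)*(-29297 + L) = (-9813 + 49253)*(-29297 - 27213) = 39440*(-56510) = -2228754400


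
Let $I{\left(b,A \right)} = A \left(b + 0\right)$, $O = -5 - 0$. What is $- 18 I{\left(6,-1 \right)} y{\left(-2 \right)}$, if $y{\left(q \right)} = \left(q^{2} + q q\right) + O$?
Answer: $324$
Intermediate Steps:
$O = -5$ ($O = -5 + 0 = -5$)
$y{\left(q \right)} = -5 + 2 q^{2}$ ($y{\left(q \right)} = \left(q^{2} + q q\right) - 5 = \left(q^{2} + q^{2}\right) - 5 = 2 q^{2} - 5 = -5 + 2 q^{2}$)
$I{\left(b,A \right)} = A b$
$- 18 I{\left(6,-1 \right)} y{\left(-2 \right)} = - 18 \left(\left(-1\right) 6\right) \left(-5 + 2 \left(-2\right)^{2}\right) = \left(-18\right) \left(-6\right) \left(-5 + 2 \cdot 4\right) = 108 \left(-5 + 8\right) = 108 \cdot 3 = 324$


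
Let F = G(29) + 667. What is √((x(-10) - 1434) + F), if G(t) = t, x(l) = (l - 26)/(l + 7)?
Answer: 11*I*√6 ≈ 26.944*I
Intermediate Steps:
x(l) = (-26 + l)/(7 + l)
F = 696 (F = 29 + 667 = 696)
√((x(-10) - 1434) + F) = √(((-26 - 10)/(7 - 10) - 1434) + 696) = √((-36/(-3) - 1434) + 696) = √((-⅓*(-36) - 1434) + 696) = √((12 - 1434) + 696) = √(-1422 + 696) = √(-726) = 11*I*√6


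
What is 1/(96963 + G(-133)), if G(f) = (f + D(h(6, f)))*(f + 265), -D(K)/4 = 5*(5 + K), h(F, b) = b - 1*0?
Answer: 1/417327 ≈ 2.3962e-6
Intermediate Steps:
h(F, b) = b (h(F, b) = b + 0 = b)
D(K) = -100 - 20*K (D(K) = -20*(5 + K) = -4*(25 + 5*K) = -100 - 20*K)
G(f) = (-100 - 19*f)*(265 + f) (G(f) = (f + (-100 - 20*f))*(f + 265) = (-100 - 19*f)*(265 + f))
1/(96963 + G(-133)) = 1/(96963 + (-26500 - 5135*(-133) - 19*(-133)²)) = 1/(96963 + (-26500 + 682955 - 19*17689)) = 1/(96963 + (-26500 + 682955 - 336091)) = 1/(96963 + 320364) = 1/417327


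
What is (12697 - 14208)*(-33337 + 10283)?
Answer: 34834594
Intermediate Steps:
(12697 - 14208)*(-33337 + 10283) = -1511*(-23054) = 34834594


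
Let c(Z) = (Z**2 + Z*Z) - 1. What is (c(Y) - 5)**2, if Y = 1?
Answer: 16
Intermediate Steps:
c(Z) = -1 + 2*Z**2 (c(Z) = (Z**2 + Z**2) - 1 = 2*Z**2 - 1 = -1 + 2*Z**2)
(c(Y) - 5)**2 = ((-1 + 2*1**2) - 5)**2 = ((-1 + 2*1) - 5)**2 = ((-1 + 2) - 5)**2 = (1 - 5)**2 = (-4)**2 = 16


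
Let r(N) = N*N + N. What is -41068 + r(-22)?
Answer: -40606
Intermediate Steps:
r(N) = N + N² (r(N) = N² + N = N + N²)
-41068 + r(-22) = -41068 - 22*(1 - 22) = -41068 - 22*(-21) = -41068 + 462 = -40606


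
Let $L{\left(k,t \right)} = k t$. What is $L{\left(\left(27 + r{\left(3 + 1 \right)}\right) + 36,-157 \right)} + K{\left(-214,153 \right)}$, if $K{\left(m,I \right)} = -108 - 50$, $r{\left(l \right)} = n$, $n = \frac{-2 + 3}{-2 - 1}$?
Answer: $- \frac{29990}{3} \approx -9996.7$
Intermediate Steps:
$n = - \frac{1}{3}$ ($n = 1 \frac{1}{-3} = 1 \left(- \frac{1}{3}\right) = - \frac{1}{3} \approx -0.33333$)
$r{\left(l \right)} = - \frac{1}{3}$
$K{\left(m,I \right)} = -158$
$L{\left(\left(27 + r{\left(3 + 1 \right)}\right) + 36,-157 \right)} + K{\left(-214,153 \right)} = \left(\left(27 - \frac{1}{3}\right) + 36\right) \left(-157\right) - 158 = \left(\frac{80}{3} + 36\right) \left(-157\right) - 158 = \frac{188}{3} \left(-157\right) - 158 = - \frac{29516}{3} - 158 = - \frac{29990}{3}$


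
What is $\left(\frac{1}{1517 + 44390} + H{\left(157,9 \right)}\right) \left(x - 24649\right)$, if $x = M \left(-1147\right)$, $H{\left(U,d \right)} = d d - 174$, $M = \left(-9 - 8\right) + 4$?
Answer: $\frac{41574930300}{45907} \approx 9.0563 \cdot 10^{5}$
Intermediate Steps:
$M = -13$ ($M = -17 + 4 = -13$)
$H{\left(U,d \right)} = -174 + d^{2}$ ($H{\left(U,d \right)} = d^{2} - 174 = -174 + d^{2}$)
$x = 14911$ ($x = \left(-13\right) \left(-1147\right) = 14911$)
$\left(\frac{1}{1517 + 44390} + H{\left(157,9 \right)}\right) \left(x - 24649\right) = \left(\frac{1}{1517 + 44390} - \left(174 - 9^{2}\right)\right) \left(14911 - 24649\right) = \left(\frac{1}{45907} + \left(-174 + 81\right)\right) \left(-9738\right) = \left(\frac{1}{45907} - 93\right) \left(-9738\right) = \left(- \frac{4269350}{45907}\right) \left(-9738\right) = \frac{41574930300}{45907}$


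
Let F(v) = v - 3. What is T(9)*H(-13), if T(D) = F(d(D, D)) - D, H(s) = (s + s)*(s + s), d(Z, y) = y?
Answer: -2028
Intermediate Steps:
F(v) = -3 + v
H(s) = 4*s**2 (H(s) = (2*s)*(2*s) = 4*s**2)
T(D) = -3 (T(D) = (-3 + D) - D = -3)
T(9)*H(-13) = -12*(-13)**2 = -12*169 = -3*676 = -2028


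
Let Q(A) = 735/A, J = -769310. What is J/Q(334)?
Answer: -51389908/147 ≈ -3.4959e+5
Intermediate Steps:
J/Q(334) = -769310/(735/334) = -769310/(735*(1/334)) = -769310/735/334 = -769310*334/735 = -51389908/147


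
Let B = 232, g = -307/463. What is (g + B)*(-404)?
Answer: -43272036/463 ≈ -93460.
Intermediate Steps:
g = -307/463 (g = -307*1/463 = -307/463 ≈ -0.66307)
(g + B)*(-404) = (-307/463 + 232)*(-404) = (107109/463)*(-404) = -43272036/463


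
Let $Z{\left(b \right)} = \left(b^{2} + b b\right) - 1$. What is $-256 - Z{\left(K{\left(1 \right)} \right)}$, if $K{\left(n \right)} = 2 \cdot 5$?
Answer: $-455$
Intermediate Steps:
$K{\left(n \right)} = 10$
$Z{\left(b \right)} = -1 + 2 b^{2}$ ($Z{\left(b \right)} = \left(b^{2} + b^{2}\right) - 1 = 2 b^{2} - 1 = -1 + 2 b^{2}$)
$-256 - Z{\left(K{\left(1 \right)} \right)} = -256 - \left(-1 + 2 \cdot 10^{2}\right) = -256 - \left(-1 + 2 \cdot 100\right) = -256 - \left(-1 + 200\right) = -256 - 199 = -455$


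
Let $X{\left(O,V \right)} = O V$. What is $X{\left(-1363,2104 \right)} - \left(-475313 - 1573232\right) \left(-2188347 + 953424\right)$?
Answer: $-2529798204787$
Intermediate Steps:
$X{\left(-1363,2104 \right)} - \left(-475313 - 1573232\right) \left(-2188347 + 953424\right) = \left(-1363\right) 2104 - \left(-475313 - 1573232\right) \left(-2188347 + 953424\right) = -2867752 - \left(-2048545\right) \left(-1234923\right) = -2867752 - 2529795337035 = -2529798204787$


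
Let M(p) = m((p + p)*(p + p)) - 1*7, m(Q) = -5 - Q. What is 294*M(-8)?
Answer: -78792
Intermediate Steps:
M(p) = -12 - 4*p² (M(p) = (-5 - (p + p)*(p + p)) - 1*7 = (-5 - 2*p*2*p) - 7 = (-5 - 4*p²) - 7 = -12 - 4*p²)
294*M(-8) = 294*(-12 - 4*(-8)²) = 294*(-12 - 4*64) = 294*(-12 - 256) = 294*(-268) = -78792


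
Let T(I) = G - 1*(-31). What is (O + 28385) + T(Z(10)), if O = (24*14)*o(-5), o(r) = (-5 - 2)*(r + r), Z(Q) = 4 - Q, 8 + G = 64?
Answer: 51992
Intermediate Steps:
G = 56 (G = -8 + 64 = 56)
o(r) = -14*r
T(I) = 87 (T(I) = 56 - 1*(-31) = 56 + 31 = 87)
O = 23520 (O = (24*14)*(-14*(-5)) = 336*70 = 23520)
(O + 28385) + T(Z(10)) = (23520 + 28385) + 87 = 51905 + 87 = 51992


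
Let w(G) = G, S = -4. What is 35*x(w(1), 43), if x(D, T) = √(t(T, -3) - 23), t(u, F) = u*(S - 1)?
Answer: 35*I*√238 ≈ 539.95*I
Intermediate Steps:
t(u, F) = -5*u (t(u, F) = u*(-4 - 1) = u*(-5) = -5*u)
x(D, T) = √(-23 - 5*T) (x(D, T) = √(-5*T - 23) = √(-23 - 5*T))
35*x(w(1), 43) = 35*√(-23 - 5*43) = 35*√(-23 - 215) = 35*√(-238) = 35*(I*√238) = 35*I*√238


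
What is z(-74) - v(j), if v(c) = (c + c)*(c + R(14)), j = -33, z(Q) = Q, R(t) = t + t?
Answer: -404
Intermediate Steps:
R(t) = 2*t
v(c) = 2*c*(28 + c) (v(c) = (c + c)*(c + 2*14) = (2*c)*(c + 28) = (2*c)*(28 + c) = 2*c*(28 + c))
z(-74) - v(j) = -74 - 2*(-33)*(28 - 33) = -74 - 2*(-33)*(-5) = -74 - 1*330 = -74 - 330 = -404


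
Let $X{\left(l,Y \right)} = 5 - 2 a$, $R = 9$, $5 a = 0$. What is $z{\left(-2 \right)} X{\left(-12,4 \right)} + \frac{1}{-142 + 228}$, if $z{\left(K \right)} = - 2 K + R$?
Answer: $\frac{5591}{86} \approx 65.012$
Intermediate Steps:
$a = 0$ ($a = \frac{1}{5} \cdot 0 = 0$)
$z{\left(K \right)} = 9 - 2 K$ ($z{\left(K \right)} = - 2 K + 9 = 9 - 2 K$)
$X{\left(l,Y \right)} = 5$ ($X{\left(l,Y \right)} = 5 - 0 = 5 + 0 = 5$)
$z{\left(-2 \right)} X{\left(-12,4 \right)} + \frac{1}{-142 + 228} = \left(9 - -4\right) 5 + \frac{1}{-142 + 228} = \left(9 + 4\right) 5 + \frac{1}{86} = 13 \cdot 5 + \frac{1}{86} = 65 + \frac{1}{86} = \frac{5591}{86}$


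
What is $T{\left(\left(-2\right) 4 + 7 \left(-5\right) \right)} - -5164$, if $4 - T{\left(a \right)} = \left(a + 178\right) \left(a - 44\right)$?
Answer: $16913$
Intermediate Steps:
$T{\left(a \right)} = 4 - \left(-44 + a\right) \left(178 + a\right)$ ($T{\left(a \right)} = 4 - \left(a + 178\right) \left(a - 44\right) = 4 - \left(178 + a\right) \left(-44 + a\right) = 4 - \left(-44 + a\right) \left(178 + a\right)$)
$T{\left(\left(-2\right) 4 + 7 \left(-5\right) \right)} - -5164 = \left(7836 - \left(\left(-2\right) 4 + 7 \left(-5\right)\right)^{2} - 134 \left(\left(-2\right) 4 + 7 \left(-5\right)\right)\right) - -5164 = \left(7836 - \left(-8 - 35\right)^{2} - 134 \left(-8 - 35\right)\right) + 5164 = \left(7836 - \left(-43\right)^{2} - -5762\right) + 5164 = \left(7836 - 1849 + 5762\right) + 5164 = 11749 + 5164 = 16913$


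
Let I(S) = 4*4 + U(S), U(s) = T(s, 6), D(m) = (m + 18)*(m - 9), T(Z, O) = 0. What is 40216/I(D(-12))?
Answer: 5027/2 ≈ 2513.5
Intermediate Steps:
D(m) = (-9 + m)*(18 + m) (D(m) = (18 + m)*(-9 + m) = (-9 + m)*(18 + m))
U(s) = 0
I(S) = 16 (I(S) = 4*4 + 0 = 16 + 0 = 16)
40216/I(D(-12)) = 40216/16 = 40216*(1/16) = 5027/2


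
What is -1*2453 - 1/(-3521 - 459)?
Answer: -9762939/3980 ≈ -2453.0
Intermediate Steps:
-1*2453 - 1/(-3521 - 459) = -2453 - 1/(-3980) = -2453 - 1*(-1/3980) = -2453 + 1/3980 = -9762939/3980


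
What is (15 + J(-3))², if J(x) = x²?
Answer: 576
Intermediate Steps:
(15 + J(-3))² = (15 + (-3)²)² = (15 + 9)² = 24² = 576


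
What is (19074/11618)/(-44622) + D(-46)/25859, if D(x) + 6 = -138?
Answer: -12524247265/2234296883694 ≈ -0.0056055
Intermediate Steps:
D(x) = -144 (D(x) = -6 - 138 = -144)
(19074/11618)/(-44622) + D(-46)/25859 = (19074/11618)/(-44622) - 144/25859 = (19074*(1/11618))*(-1/44622) - 144*1/25859 = (9537/5809)*(-1/44622) - 144/25859 = -3179/86403066 - 144/25859 = -12524247265/2234296883694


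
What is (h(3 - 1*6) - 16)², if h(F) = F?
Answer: 361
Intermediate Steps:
(h(3 - 1*6) - 16)² = ((3 - 1*6) - 16)² = ((3 - 6) - 16)² = (-3 - 16)² = (-19)² = 361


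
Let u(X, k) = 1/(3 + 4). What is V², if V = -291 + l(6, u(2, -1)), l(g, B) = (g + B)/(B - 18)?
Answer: 1326270724/15625 ≈ 84881.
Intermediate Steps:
u(X, k) = ⅐ (u(X, k) = 1/7 = ⅐)
l(g, B) = (B + g)/(-18 + B)
V = -36418/125 (V = -291 + (⅐ + 6)/(-18 + ⅐) = -291 + (43/7)/(-125/7) = -291 - 7/125*43/7 = -291 - 43/125 = -36418/125 ≈ -291.34)
V² = (-36418/125)² = 1326270724/15625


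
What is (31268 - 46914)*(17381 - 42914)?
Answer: 399489318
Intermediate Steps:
(31268 - 46914)*(17381 - 42914) = -15646*(-25533) = 399489318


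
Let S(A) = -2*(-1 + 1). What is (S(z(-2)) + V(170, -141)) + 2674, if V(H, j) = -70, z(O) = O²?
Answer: 2604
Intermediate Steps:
S(A) = 0 (S(A) = -2*0 = 0)
(S(z(-2)) + V(170, -141)) + 2674 = (0 - 70) + 2674 = -70 + 2674 = 2604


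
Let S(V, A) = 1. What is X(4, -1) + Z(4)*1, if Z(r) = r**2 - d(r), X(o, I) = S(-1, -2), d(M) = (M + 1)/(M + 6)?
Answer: 33/2 ≈ 16.500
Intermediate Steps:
d(M) = (1 + M)/(6 + M)
X(o, I) = 1
Z(r) = r**2 - (1 + r)/(6 + r)
X(4, -1) + Z(4)*1 = 1 + ((-1 - 1*4 + 4**2*(6 + 4))/(6 + 4))*1 = 1 + ((-1 - 4 + 16*10)/10)*1 = 1 + ((-1 - 4 + 160)/10)*1 = 1 + ((1/10)*155)*1 = 1 + (31/2)*1 = 1 + 31/2 = 33/2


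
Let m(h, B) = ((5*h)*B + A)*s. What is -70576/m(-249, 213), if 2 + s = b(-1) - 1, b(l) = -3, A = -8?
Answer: -35288/795579 ≈ -0.044355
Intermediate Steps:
s = -6 (s = -2 + (-3 - 1) = -2 - 4 = -6)
m(h, B) = 48 - 30*B*h (m(h, B) = ((5*h)*B - 8)*(-6) = (5*B*h - 8)*(-6) = (-8 + 5*B*h)*(-6) = 48 - 30*B*h)
-70576/m(-249, 213) = -70576/(48 - 30*213*(-249)) = -70576/(48 + 1591110) = -70576/1591158 = -70576*1/1591158 = -35288/795579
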